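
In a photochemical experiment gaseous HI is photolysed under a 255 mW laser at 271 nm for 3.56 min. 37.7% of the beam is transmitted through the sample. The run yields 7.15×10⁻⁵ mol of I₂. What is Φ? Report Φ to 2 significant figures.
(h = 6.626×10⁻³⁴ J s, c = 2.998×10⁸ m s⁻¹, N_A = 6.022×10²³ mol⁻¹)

Photon energy at 271 nm: hc/λ = (6.626×10⁻³⁴)(2.998×10⁸)/(271×10⁻⁹) = 7.330×10⁻¹⁹ J.
Energy delivered: (255 mW)(213.6 s) = 54.47 J.
Photons incident: 54.47 / 7.330×10⁻¹⁹ = 7.431×10¹⁹, i.e. 7.431×10¹⁹/6.022×10²³ = 1.234×10⁻⁴ mol.
Fraction absorbed: 1 − 37.7/100 = 0.6230.
Photons absorbed: 0.6230 × 1.234×10⁻⁴ = 7.688×10⁻⁵ mol.
Φ = 7.15×10⁻⁵ mol / 7.688×10⁻⁵ mol photons = 0.93.

Φ = 0.93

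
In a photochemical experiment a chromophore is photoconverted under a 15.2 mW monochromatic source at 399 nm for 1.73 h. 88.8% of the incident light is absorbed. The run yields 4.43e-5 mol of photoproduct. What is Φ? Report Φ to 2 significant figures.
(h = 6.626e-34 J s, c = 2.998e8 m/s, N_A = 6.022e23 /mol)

Photon energy at 399 nm: hc/λ = (6.626e-34)(2.998e8)/(399e-9) = 4.979e-19 J.
Energy delivered: (15.2 mW)(6228 s) = 94.67 J.
Photons incident: 94.67 / 4.979e-19 = 1.901e20, i.e. 1.901e20/6.022e23 = 3.157e-4 mol.
Photons absorbed: 0.888 × 3.157e-4 = 2.803e-4 mol.
Φ = 4.43e-5 mol / 2.803e-4 mol photons = 0.16.

Φ = 0.16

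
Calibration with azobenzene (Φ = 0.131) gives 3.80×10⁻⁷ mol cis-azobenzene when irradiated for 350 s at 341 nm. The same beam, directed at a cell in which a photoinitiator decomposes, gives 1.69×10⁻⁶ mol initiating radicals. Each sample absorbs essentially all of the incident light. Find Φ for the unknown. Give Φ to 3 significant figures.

Photons absorbed by the actinometer: 3.80×10⁻⁷ / 0.131 = 2.901×10⁻⁶ mol.
Φ(unknown) = 1.69×10⁻⁶ / 2.901×10⁻⁶ = 0.583.

Φ = 0.583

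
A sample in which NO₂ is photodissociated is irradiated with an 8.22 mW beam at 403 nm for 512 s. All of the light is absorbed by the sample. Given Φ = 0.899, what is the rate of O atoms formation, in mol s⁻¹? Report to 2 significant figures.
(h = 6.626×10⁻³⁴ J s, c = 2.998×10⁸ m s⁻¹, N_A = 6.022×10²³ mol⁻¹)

Photon energy at 403 nm: hc/λ = (6.626×10⁻³⁴)(2.998×10⁸)/(403×10⁻⁹) = 4.929×10⁻¹⁹ J.
Energy delivered: (8.22 mW)(512 s) = 4.209 J.
Photons incident: 4.209 / 4.929×10⁻¹⁹ = 8.539×10¹⁸, i.e. 8.539×10¹⁸/6.022×10²³ = 1.418×10⁻⁵ mol.
Product formed: 0.899 × 1.418×10⁻⁵ = 1.275×10⁻⁵ mol.
Rate: 1.275×10⁻⁵ / 512 s = 2.5×10⁻⁸ mol s⁻¹.

2.5×10⁻⁸ mol s⁻¹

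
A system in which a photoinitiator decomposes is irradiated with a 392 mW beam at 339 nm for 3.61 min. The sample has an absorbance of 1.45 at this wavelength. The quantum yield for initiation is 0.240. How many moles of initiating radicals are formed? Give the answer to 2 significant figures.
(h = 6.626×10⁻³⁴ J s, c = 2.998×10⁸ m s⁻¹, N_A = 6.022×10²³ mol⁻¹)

5.6×10⁻⁵ mol

Photon energy at 339 nm: hc/λ = (6.626×10⁻³⁴)(2.998×10⁸)/(339×10⁻⁹) = 5.860×10⁻¹⁹ J.
Energy delivered: (392 mW)(216.6 s) = 84.91 J.
Photons incident: 84.91 / 5.860×10⁻¹⁹ = 1.449×10²⁰, i.e. 1.449×10²⁰/6.022×10²³ = 2.406×10⁻⁴ mol.
Fraction absorbed: 1 − 10^(−1.45) = 0.9645.
Photons absorbed: 0.9645 × 2.406×10⁻⁴ = 2.321×10⁻⁴ mol.
Product: Φ × n_abs = 0.240 × 2.321×10⁻⁴ = 5.570×10⁻⁵ mol.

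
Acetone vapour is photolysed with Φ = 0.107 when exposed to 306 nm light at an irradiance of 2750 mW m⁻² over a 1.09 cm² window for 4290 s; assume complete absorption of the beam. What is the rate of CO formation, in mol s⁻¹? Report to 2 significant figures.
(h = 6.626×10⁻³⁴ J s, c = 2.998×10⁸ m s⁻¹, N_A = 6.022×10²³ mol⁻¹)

Photon energy at 306 nm: hc/λ = (6.626×10⁻³⁴)(2.998×10⁸)/(306×10⁻⁹) = 6.492×10⁻¹⁹ J.
Energy delivered: (2750 mW m⁻²)(1.09×10⁻⁴ m²)(4290 s) = 1.286 J.
Photons incident: 1.286 / 6.492×10⁻¹⁹ = 1.981×10¹⁸, i.e. 1.981×10¹⁸/6.022×10²³ = 3.290×10⁻⁶ mol.
Product formed: 0.107 × 3.290×10⁻⁶ = 3.520×10⁻⁷ mol.
Rate: 3.520×10⁻⁷ / 4290 s = 8.2×10⁻¹¹ mol s⁻¹.

8.2×10⁻¹¹ mol s⁻¹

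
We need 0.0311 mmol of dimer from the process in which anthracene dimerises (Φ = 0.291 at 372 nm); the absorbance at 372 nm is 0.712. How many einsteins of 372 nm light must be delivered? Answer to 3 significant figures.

Product: 0.0311 mmol = 3.11×10⁻⁵ mol.
Photons that must be absorbed: 3.11×10⁻⁵ / 0.291 = 1.069×10⁻⁴ mol.
Fraction absorbed: 1 − 10^(−0.712) = 0.8059.
Incident photons needed: 1.069×10⁻⁴ / 0.8059 = 1.326×10⁻⁴ mol.

1.33×10⁻⁴ einstein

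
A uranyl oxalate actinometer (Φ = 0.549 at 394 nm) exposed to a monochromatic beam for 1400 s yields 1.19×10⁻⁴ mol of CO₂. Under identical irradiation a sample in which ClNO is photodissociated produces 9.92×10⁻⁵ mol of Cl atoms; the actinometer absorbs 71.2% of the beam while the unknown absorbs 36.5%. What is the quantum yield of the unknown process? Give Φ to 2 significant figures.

Φ = 0.89

Photons absorbed by the actinometer: 1.19×10⁻⁴ / 0.549 = 2.168×10⁻⁴ mol.
Incident flux: 2.168×10⁻⁴ / 0.712 = 3.045×10⁻⁴ einstein.
Absorbed by unknown: 0.365 × 3.045×10⁻⁴ = 1.111×10⁻⁴ mol.
Φ(unknown) = 9.92×10⁻⁵ / 1.111×10⁻⁴ = 0.89.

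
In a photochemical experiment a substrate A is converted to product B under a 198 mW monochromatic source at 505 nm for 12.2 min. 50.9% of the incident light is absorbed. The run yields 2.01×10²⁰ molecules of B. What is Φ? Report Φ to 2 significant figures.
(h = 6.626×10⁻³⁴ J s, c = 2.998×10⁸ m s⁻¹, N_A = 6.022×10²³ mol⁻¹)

Product: 2.01×10²⁰ / 6.022×10²³ = 3.338×10⁻⁴ mol.
Photon energy at 505 nm: hc/λ = (6.626×10⁻³⁴)(2.998×10⁸)/(505×10⁻⁹) = 3.934×10⁻¹⁹ J.
Energy delivered: (198 mW)(732 s) = 144.9 J.
Photons incident: 144.9 / 3.934×10⁻¹⁹ = 3.683×10²⁰, i.e. 3.683×10²⁰/6.022×10²³ = 6.116×10⁻⁴ mol.
Photons absorbed: 0.509 × 6.116×10⁻⁴ = 3.113×10⁻⁴ mol.
Φ = 3.338×10⁻⁴ mol / 3.113×10⁻⁴ mol photons = 1.1.

Φ = 1.1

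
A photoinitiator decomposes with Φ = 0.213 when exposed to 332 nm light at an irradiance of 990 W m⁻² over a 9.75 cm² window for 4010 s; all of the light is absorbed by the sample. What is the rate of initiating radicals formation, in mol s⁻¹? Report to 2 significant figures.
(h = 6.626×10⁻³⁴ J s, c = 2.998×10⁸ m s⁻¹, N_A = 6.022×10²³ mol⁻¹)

5.7×10⁻⁷ mol s⁻¹

Photon energy at 332 nm: hc/λ = (6.626×10⁻³⁴)(2.998×10⁸)/(332×10⁻⁹) = 5.983×10⁻¹⁹ J.
Energy delivered: (990 W m⁻²)(9.75×10⁻⁴ m²)(4010 s) = 3871 J.
Photons incident: 3871 / 5.983×10⁻¹⁹ = 6.470×10²¹, i.e. 6.470×10²¹/6.022×10²³ = 0.01074 mol.
Product formed: 0.213 × 0.01074 = 0.002288 mol.
Rate: 0.002288 / 4010 s = 5.7×10⁻⁷ mol s⁻¹.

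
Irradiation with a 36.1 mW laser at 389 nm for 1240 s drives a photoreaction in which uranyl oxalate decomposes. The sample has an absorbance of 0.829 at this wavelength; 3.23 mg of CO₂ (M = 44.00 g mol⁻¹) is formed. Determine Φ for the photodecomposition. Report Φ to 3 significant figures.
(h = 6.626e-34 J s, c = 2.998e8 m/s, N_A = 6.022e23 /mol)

Product: 3.23 mg / 44.00 g mol⁻¹ = 7.341e-5 mol.
Photon energy at 389 nm: hc/λ = (6.626e-34)(2.998e8)/(389e-9) = 5.107e-19 J.
Energy delivered: (36.1 mW)(1240 s) = 44.76 J.
Photons incident: 44.76 / 5.107e-19 = 8.764e19, i.e. 8.764e19/6.022e23 = 1.455e-4 mol.
Fraction absorbed: 1 − 10^(−0.829) = 0.8517.
Photons absorbed: 0.8517 × 1.455e-4 = 1.239e-4 mol.
Φ = 7.341e-5 mol / 1.239e-4 mol photons = 0.592.

Φ = 0.592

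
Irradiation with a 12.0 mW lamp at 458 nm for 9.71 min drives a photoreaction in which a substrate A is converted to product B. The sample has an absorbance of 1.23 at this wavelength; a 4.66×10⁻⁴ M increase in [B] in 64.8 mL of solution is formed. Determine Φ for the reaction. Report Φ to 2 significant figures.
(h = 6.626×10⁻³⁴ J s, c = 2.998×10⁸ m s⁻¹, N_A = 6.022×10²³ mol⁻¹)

Φ = 1.2

Product: (4.66×10⁻⁴ M)(0.0648 L) = 3.020×10⁻⁵ mol.
Photon energy at 458 nm: hc/λ = (6.626×10⁻³⁴)(2.998×10⁸)/(458×10⁻⁹) = 4.337×10⁻¹⁹ J.
Energy delivered: (12.0 mW)(582.6 s) = 6.991 J.
Photons incident: 6.991 / 4.337×10⁻¹⁹ = 1.612×10¹⁹, i.e. 1.612×10¹⁹/6.022×10²³ = 2.677×10⁻⁵ mol.
Fraction absorbed: 1 − 10^(−1.23) = 0.9411.
Photons absorbed: 0.9411 × 2.677×10⁻⁵ = 2.519×10⁻⁵ mol.
Φ = 3.020×10⁻⁵ mol / 2.519×10⁻⁵ mol photons = 1.2.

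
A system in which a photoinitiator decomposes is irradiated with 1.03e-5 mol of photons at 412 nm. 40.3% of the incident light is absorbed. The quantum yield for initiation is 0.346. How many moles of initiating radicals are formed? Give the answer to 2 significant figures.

1.4e-6 mol

Photons absorbed: 0.403 × 1.03e-5 = 4.151e-6 mol.
Product: Φ × n_abs = 0.346 × 4.151e-6 = 1.436e-6 mol.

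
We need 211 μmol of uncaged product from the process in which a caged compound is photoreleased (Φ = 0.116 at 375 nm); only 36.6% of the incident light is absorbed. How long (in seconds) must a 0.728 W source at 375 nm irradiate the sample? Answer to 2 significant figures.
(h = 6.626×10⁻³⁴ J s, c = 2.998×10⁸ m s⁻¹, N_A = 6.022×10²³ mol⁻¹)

Product: 211 μmol = 2.11×10⁻⁴ mol.
Photons that must be absorbed: 2.11×10⁻⁴ / 0.116 = 0.001819 mol.
Incident photons needed: 0.001819 / 0.366 = 0.004970 mol.
Photon energy: hc/λ = 5.297×10⁻¹⁹ J; per mole, 3.190×10⁵ J mol⁻¹.
Energy required: 0.004970 × 3.190×10⁵ = 1585 J.
Time: 1585 J / 0.728 W = 2200 s.

t ≈ 2200 s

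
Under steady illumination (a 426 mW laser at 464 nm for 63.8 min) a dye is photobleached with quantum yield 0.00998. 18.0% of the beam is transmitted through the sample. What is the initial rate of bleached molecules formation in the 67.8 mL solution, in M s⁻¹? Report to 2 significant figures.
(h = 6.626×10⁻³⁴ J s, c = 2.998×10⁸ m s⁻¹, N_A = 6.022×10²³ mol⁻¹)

Photon energy at 464 nm: hc/λ = (6.626×10⁻³⁴)(2.998×10⁸)/(464×10⁻⁹) = 4.281×10⁻¹⁹ J.
Energy delivered: (426 mW)(3828 s) = 1631 J.
Photons incident: 1631 / 4.281×10⁻¹⁹ = 3.810×10²¹, i.e. 3.810×10²¹/6.022×10²³ = 0.006327 mol.
Fraction absorbed: 1 − 18.0/100 = 0.8200.
Photons absorbed: 0.8200 × 0.006327 = 0.005188 mol.
Product formed: 0.00998 × 0.005188 = 5.178×10⁻⁵ mol.
Rate: 5.178×10⁻⁵ mol / (3828 s × 0.0678 L) = 2.0×10⁻⁷ M s⁻¹.

2.0×10⁻⁷ M s⁻¹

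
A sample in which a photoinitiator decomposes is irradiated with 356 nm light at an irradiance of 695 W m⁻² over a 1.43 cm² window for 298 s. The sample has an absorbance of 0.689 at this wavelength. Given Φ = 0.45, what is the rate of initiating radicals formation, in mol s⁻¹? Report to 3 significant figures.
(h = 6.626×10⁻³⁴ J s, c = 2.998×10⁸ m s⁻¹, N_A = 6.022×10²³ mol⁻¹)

Photon energy at 356 nm: hc/λ = (6.626×10⁻³⁴)(2.998×10⁸)/(356×10⁻⁹) = 5.580×10⁻¹⁹ J.
Energy delivered: (695 W m⁻²)(1.43×10⁻⁴ m²)(298 s) = 29.62 J.
Photons incident: 29.62 / 5.580×10⁻¹⁹ = 5.308×10¹⁹, i.e. 5.308×10¹⁹/6.022×10²³ = 8.814×10⁻⁵ mol.
Fraction absorbed: 1 − 10^(−0.689) = 0.7954.
Photons absorbed: 0.7954 × 8.814×10⁻⁵ = 7.011×10⁻⁵ mol.
Product formed: 0.45 × 7.011×10⁻⁵ = 3.155×10⁻⁵ mol.
Rate: 3.155×10⁻⁵ / 298 s = 1.06×10⁻⁷ mol s⁻¹.

1.06×10⁻⁷ mol s⁻¹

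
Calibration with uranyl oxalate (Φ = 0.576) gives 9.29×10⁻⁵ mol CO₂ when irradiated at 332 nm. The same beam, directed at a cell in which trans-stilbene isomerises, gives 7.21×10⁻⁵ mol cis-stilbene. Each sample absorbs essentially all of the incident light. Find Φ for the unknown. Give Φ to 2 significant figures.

Photons absorbed by the actinometer: 9.29×10⁻⁵ / 0.576 = 1.613×10⁻⁴ mol.
Φ(unknown) = 7.21×10⁻⁵ / 1.613×10⁻⁴ = 0.45.

Φ = 0.45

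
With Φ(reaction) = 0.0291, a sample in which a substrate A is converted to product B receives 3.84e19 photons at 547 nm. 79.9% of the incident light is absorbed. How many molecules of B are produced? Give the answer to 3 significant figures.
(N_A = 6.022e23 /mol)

Moles of photons: 3.84e19 / 6.022e23 = 6.377e-5 mol.
Photons absorbed: 0.799 × 6.377e-5 = 5.095e-5 mol.
Product: Φ × n_abs = 0.0291 × 5.095e-5 = 1.483e-6 mol.
As a count: 1.483e-6 × 6.022e23 = 8.93e17.

8.93e17 molecules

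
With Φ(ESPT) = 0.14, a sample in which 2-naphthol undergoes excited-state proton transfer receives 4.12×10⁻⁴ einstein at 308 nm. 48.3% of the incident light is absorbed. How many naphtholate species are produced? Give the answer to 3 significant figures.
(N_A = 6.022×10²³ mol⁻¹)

1.68×10¹⁹ species

Photons absorbed: 0.483 × 4.12×10⁻⁴ = 1.990×10⁻⁴ mol.
Product: Φ × n_abs = 0.14 × 1.990×10⁻⁴ = 2.786×10⁻⁵ mol.
As a count: 2.786×10⁻⁵ × 6.022×10²³ = 1.68×10¹⁹.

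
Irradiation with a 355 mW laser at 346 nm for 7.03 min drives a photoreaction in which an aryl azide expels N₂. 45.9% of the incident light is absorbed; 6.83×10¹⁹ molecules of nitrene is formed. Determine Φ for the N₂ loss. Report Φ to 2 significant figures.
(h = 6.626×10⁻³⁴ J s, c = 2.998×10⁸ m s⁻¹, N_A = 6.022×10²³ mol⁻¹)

Φ = 0.57

Product: 6.83×10¹⁹ / 6.022×10²³ = 1.134×10⁻⁴ mol.
Photon energy at 346 nm: hc/λ = (6.626×10⁻³⁴)(2.998×10⁸)/(346×10⁻⁹) = 5.741×10⁻¹⁹ J.
Energy delivered: (355 mW)(421.8 s) = 149.7 J.
Photons incident: 149.7 / 5.741×10⁻¹⁹ = 2.608×10²⁰, i.e. 2.608×10²⁰/6.022×10²³ = 4.331×10⁻⁴ mol.
Photons absorbed: 0.459 × 4.331×10⁻⁴ = 1.988×10⁻⁴ mol.
Φ = 1.134×10⁻⁴ mol / 1.988×10⁻⁴ mol photons = 0.57.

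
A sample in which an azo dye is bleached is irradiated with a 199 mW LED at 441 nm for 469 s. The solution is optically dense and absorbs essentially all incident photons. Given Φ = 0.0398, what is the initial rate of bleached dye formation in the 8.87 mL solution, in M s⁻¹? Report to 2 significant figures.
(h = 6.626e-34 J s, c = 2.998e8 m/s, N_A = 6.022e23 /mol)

Photon energy at 441 nm: hc/λ = (6.626e-34)(2.998e8)/(441e-9) = 4.504e-19 J.
Energy delivered: (199 mW)(469 s) = 93.33 J.
Photons incident: 93.33 / 4.504e-19 = 2.072e20, i.e. 2.072e20/6.022e23 = 3.441e-4 mol.
Product formed: 0.0398 × 3.441e-4 = 1.370e-5 mol.
Rate: 1.370e-5 mol / (469 s × 0.00887 L) = 3.3e-6 M s⁻¹.

3.3e-6 M s⁻¹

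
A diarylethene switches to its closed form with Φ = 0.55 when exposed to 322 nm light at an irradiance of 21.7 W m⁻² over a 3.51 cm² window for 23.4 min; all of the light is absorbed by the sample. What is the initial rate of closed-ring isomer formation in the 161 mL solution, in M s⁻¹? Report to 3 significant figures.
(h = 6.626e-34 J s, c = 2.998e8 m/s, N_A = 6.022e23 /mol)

7.00e-8 M s⁻¹

Photon energy at 322 nm: hc/λ = (6.626e-34)(2.998e8)/(322e-9) = 6.169e-19 J.
Energy delivered: (21.7 W m⁻²)(3.51e-4 m²)(1404 s) = 10.69 J.
Photons incident: 10.69 / 6.169e-19 = 1.733e19, i.e. 1.733e19/6.022e23 = 2.878e-5 mol.
Product formed: 0.55 × 2.878e-5 = 1.583e-5 mol.
Rate: 1.583e-5 mol / (1404 s × 0.161 L) = 7.00e-8 M s⁻¹.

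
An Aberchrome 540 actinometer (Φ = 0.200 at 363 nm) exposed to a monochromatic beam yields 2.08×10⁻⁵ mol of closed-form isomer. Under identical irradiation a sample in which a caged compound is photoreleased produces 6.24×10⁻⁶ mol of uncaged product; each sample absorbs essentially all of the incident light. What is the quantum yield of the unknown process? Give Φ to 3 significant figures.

Φ = 0.0600

Photons absorbed by the actinometer: 2.08×10⁻⁵ / 0.200 = 1.040×10⁻⁴ mol.
Φ(unknown) = 6.24×10⁻⁶ / 1.040×10⁻⁴ = 0.0600.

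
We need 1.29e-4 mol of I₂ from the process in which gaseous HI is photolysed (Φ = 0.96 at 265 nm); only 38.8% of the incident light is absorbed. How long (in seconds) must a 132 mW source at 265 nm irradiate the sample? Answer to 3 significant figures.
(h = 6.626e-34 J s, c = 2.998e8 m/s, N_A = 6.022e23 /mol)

Photons that must be absorbed: 1.29e-4 / 0.96 = 1.344e-4 mol.
Incident photons needed: 1.344e-4 / 0.388 = 3.464e-4 mol.
Photon energy: hc/λ = 7.496e-19 J; per mole, 4.514e5 J mol⁻¹.
Energy required: 3.464e-4 × 4.514e5 = 156.4 J.
Time: 156.4 J / 0.132 W = 1180 s.

t ≈ 1180 s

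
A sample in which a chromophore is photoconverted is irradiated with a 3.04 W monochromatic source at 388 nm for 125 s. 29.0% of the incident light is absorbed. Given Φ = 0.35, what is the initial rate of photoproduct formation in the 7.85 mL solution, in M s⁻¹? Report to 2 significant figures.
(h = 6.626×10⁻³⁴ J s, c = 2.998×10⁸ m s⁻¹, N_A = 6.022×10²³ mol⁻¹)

1.3×10⁻⁴ M s⁻¹

Photon energy at 388 nm: hc/λ = (6.626×10⁻³⁴)(2.998×10⁸)/(388×10⁻⁹) = 5.120×10⁻¹⁹ J.
Energy delivered: (3.04 W)(125 s) = 380.0 J.
Photons incident: 380.0 / 5.120×10⁻¹⁹ = 7.422×10²⁰, i.e. 7.422×10²⁰/6.022×10²³ = 0.001232 mol.
Photons absorbed: 0.290 × 0.001232 = 3.573×10⁻⁴ mol.
Product formed: 0.35 × 3.573×10⁻⁴ = 1.251×10⁻⁴ mol.
Rate: 1.251×10⁻⁴ mol / (125 s × 0.00785 L) = 1.3×10⁻⁴ M s⁻¹.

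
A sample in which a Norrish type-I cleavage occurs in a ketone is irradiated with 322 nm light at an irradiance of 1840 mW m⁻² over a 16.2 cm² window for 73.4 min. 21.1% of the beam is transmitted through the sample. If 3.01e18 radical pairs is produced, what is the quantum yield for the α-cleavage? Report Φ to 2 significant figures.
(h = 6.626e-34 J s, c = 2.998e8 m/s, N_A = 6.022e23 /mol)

Φ = 0.18

Product: 3.01e18 / 6.022e23 = 4.998e-6 mol.
Photon energy at 322 nm: hc/λ = (6.626e-34)(2.998e8)/(322e-9) = 6.169e-19 J.
Energy delivered: (1840 mW m⁻²)(16.2e-4 m²)(4404 s) = 13.13 J.
Photons incident: 13.13 / 6.169e-19 = 2.128e19, i.e. 2.128e19/6.022e23 = 3.534e-5 mol.
Fraction absorbed: 1 − 21.1/100 = 0.7890.
Photons absorbed: 0.7890 × 3.534e-5 = 2.788e-5 mol.
Φ = 4.998e-6 mol / 2.788e-5 mol photons = 0.18.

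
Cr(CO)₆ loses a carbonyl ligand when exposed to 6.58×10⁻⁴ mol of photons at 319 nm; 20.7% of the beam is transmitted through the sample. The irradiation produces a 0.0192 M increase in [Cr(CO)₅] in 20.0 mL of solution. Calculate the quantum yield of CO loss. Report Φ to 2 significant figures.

Φ = 0.74

Product: (0.0192 M)(0.02 L) = 3.840×10⁻⁴ mol.
Fraction absorbed: 1 − 20.7/100 = 0.7930.
Photons absorbed: 0.7930 × 6.58×10⁻⁴ = 5.218×10⁻⁴ mol.
Φ = 3.840×10⁻⁴ mol / 5.218×10⁻⁴ mol photons = 0.74.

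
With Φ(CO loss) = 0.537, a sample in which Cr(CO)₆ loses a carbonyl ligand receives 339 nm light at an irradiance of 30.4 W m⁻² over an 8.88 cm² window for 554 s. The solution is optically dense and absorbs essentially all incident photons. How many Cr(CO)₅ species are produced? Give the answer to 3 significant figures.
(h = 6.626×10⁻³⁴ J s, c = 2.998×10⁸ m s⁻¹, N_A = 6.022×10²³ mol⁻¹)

Photon energy at 339 nm: hc/λ = (6.626×10⁻³⁴)(2.998×10⁸)/(339×10⁻⁹) = 5.860×10⁻¹⁹ J.
Energy delivered: (30.4 W m⁻²)(8.88×10⁻⁴ m²)(554 s) = 14.96 J.
Photons incident: 14.96 / 5.860×10⁻¹⁹ = 2.553×10¹⁹, i.e. 2.553×10¹⁹/6.022×10²³ = 4.239×10⁻⁵ mol.
Product: Φ × n_abs = 0.537 × 4.239×10⁻⁵ = 2.276×10⁻⁵ mol.
As a count: 2.276×10⁻⁵ × 6.022×10²³ = 1.37×10¹⁹.

1.37×10¹⁹ species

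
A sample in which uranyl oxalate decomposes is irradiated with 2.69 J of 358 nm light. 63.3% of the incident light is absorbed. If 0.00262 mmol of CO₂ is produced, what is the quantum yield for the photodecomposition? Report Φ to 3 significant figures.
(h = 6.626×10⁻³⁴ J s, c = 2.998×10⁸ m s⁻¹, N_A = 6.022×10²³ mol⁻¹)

Φ = 0.514

Product: 0.00262 mmol = 2.62×10⁻⁶ mol.
Photon energy at 358 nm: hc/λ = (6.626×10⁻³⁴)(2.998×10⁸)/(358×10⁻⁹) = 5.549×10⁻¹⁹ J.
Photons incident: 2.69 / 5.549×10⁻¹⁹ = 4.848×10¹⁸, i.e. 4.848×10¹⁸/6.022×10²³ = 8.050×10⁻⁶ mol.
Photons absorbed: 0.633 × 8.050×10⁻⁶ = 5.096×10⁻⁶ mol.
Φ = 2.62×10⁻⁶ mol / 5.096×10⁻⁶ mol photons = 0.514.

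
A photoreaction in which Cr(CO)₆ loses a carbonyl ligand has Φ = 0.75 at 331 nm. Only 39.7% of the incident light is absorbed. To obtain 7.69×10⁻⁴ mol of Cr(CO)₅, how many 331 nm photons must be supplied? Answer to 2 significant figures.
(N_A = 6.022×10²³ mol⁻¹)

Photons that must be absorbed: 7.69×10⁻⁴ / 0.75 = 0.001025 mol.
Incident photons needed: 0.001025 / 0.397 = 0.002582 mol.
Photon count: 0.002582 × 6.022×10²³ = 1.6×10²¹.

1.6×10²¹ photons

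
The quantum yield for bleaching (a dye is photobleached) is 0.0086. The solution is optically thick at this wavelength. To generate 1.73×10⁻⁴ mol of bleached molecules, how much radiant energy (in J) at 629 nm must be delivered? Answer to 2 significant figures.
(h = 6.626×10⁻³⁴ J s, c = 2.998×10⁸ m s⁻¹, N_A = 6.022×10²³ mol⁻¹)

Photons that must be absorbed: 1.73×10⁻⁴ / 0.0086 = 0.02012 mol.
Photon energy: hc/λ = 3.158×10⁻¹⁹ J; per mole, 1.902×10⁵ J mol⁻¹.
Energy required: 0.02012 × 1.902×10⁵ = 3800 J.

3800 J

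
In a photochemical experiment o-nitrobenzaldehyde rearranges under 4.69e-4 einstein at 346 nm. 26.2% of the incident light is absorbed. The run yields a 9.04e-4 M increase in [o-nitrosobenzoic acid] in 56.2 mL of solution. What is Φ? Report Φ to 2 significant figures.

Φ = 0.41

Product: (9.04e-4 M)(0.0562 L) = 5.080e-5 mol.
Photons absorbed: 0.262 × 4.69e-4 = 1.229e-4 mol.
Φ = 5.080e-5 mol / 1.229e-4 mol photons = 0.41.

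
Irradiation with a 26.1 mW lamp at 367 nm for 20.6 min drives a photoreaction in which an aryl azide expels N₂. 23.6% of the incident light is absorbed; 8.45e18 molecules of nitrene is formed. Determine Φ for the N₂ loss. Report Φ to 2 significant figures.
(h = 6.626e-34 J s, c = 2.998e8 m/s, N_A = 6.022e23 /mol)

Product: 8.45e18 / 6.022e23 = 1.403e-5 mol.
Photon energy at 367 nm: hc/λ = (6.626e-34)(2.998e8)/(367e-9) = 5.413e-19 J.
Energy delivered: (26.1 mW)(1236 s) = 32.26 J.
Photons incident: 32.26 / 5.413e-19 = 5.960e19, i.e. 5.960e19/6.022e23 = 9.897e-5 mol.
Photons absorbed: 0.236 × 9.897e-5 = 2.336e-5 mol.
Φ = 1.403e-5 mol / 2.336e-5 mol photons = 0.60.

Φ = 0.60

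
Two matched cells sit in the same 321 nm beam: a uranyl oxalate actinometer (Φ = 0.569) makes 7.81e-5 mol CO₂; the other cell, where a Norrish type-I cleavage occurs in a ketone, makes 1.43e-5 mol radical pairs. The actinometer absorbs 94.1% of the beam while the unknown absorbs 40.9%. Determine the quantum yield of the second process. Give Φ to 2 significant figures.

Φ = 0.24

Photons absorbed by the actinometer: 7.81e-5 / 0.569 = 1.373e-4 mol.
Incident flux: 1.373e-4 / 0.941 = 1.459e-4 einstein.
Absorbed by unknown: 0.409 × 1.459e-4 = 5.967e-5 mol.
Φ(unknown) = 1.43e-5 / 5.967e-5 = 0.24.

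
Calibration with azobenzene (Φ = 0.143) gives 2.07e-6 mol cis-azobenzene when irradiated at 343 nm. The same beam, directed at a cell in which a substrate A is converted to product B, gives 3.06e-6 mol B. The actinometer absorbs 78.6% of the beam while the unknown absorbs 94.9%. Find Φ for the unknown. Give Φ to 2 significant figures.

Photons absorbed by the actinometer: 2.07e-6 / 0.143 = 1.448e-5 mol.
Incident flux: 1.448e-5 / 0.786 = 1.842e-5 einstein.
Absorbed by unknown: 0.949 × 1.842e-5 = 1.748e-5 mol.
Φ(unknown) = 3.06e-6 / 1.748e-5 = 0.18.

Φ = 0.18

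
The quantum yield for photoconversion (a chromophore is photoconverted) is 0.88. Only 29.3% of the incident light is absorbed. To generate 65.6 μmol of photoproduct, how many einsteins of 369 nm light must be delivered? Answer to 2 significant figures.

2.5×10⁻⁴ einstein

Product: 65.6 μmol = 6.56×10⁻⁵ mol.
Photons that must be absorbed: 6.56×10⁻⁵ / 0.88 = 7.455×10⁻⁵ mol.
Incident photons needed: 7.455×10⁻⁵ / 0.293 = 2.544×10⁻⁴ mol.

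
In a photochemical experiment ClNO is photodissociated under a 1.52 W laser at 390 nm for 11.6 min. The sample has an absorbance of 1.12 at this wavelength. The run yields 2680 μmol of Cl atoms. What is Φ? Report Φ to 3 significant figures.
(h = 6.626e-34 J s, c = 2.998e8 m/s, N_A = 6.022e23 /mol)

Φ = 0.841

Product: 2680 μmol = 0.00268 mol.
Photon energy at 390 nm: hc/λ = (6.626e-34)(2.998e8)/(390e-9) = 5.094e-19 J.
Energy delivered: (1.52 W)(696 s) = 1058 J.
Photons incident: 1058 / 5.094e-19 = 2.077e21, i.e. 2.077e21/6.022e23 = 0.003449 mol.
Fraction absorbed: 1 − 10^(−1.12) = 0.9241.
Photons absorbed: 0.9241 × 0.003449 = 0.003187 mol.
Φ = 0.00268 mol / 0.003187 mol photons = 0.841.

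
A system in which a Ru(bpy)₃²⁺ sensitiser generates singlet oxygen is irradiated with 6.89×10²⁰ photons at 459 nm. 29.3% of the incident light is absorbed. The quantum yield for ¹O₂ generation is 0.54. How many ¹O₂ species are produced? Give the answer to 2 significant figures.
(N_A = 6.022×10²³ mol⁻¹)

1.1×10²⁰ species

Moles of photons: 6.89×10²⁰ / 6.022×10²³ = 0.001144 mol.
Photons absorbed: 0.293 × 0.001144 = 3.352×10⁻⁴ mol.
Product: Φ × n_abs = 0.54 × 3.352×10⁻⁴ = 1.810×10⁻⁴ mol.
As a count: 1.810×10⁻⁴ × 6.022×10²³ = 1.1×10²⁰.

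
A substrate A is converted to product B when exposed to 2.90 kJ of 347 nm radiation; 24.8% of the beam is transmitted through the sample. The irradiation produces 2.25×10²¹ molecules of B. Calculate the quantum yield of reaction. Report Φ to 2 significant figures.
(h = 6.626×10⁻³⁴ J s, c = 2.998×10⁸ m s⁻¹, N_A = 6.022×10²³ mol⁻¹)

Φ = 0.59

Product: 2.25×10²¹ / 6.022×10²³ = 0.003736 mol.
Photon energy at 347 nm: hc/λ = (6.626×10⁻³⁴)(2.998×10⁸)/(347×10⁻⁹) = 5.725×10⁻¹⁹ J.
Incident energy: 2.90 kJ = 2900 J.
Photons incident: 2900 / 5.725×10⁻¹⁹ = 5.066×10²¹, i.e. 5.066×10²¹/6.022×10²³ = 0.008412 mol.
Fraction absorbed: 1 − 24.8/100 = 0.7520.
Photons absorbed: 0.7520 × 0.008412 = 0.006326 mol.
Φ = 0.003736 mol / 0.006326 mol photons = 0.59.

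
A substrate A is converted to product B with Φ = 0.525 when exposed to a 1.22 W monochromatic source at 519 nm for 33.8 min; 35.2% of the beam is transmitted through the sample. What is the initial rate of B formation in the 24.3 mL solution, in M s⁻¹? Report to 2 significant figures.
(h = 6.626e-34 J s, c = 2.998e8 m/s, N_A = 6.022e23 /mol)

Photon energy at 519 nm: hc/λ = (6.626e-34)(2.998e8)/(519e-9) = 3.828e-19 J.
Energy delivered: (1.22 W)(2028 s) = 2474 J.
Photons incident: 2474 / 3.828e-19 = 6.463e21, i.e. 6.463e21/6.022e23 = 0.01073 mol.
Fraction absorbed: 1 − 35.2/100 = 0.6480.
Photons absorbed: 0.6480 × 0.01073 = 0.006953 mol.
Product formed: 0.525 × 0.006953 = 0.003650 mol.
Rate: 0.003650 mol / (2028 s × 0.0243 L) = 7.4e-5 M s⁻¹.

7.4e-5 M s⁻¹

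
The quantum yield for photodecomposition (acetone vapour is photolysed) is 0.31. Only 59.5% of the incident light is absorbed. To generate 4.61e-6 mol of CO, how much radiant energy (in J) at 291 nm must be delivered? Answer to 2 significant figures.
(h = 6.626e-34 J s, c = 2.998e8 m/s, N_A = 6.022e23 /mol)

10 J

Photons that must be absorbed: 4.61e-6 / 0.31 = 1.487e-5 mol.
Incident photons needed: 1.487e-5 / 0.595 = 2.499e-5 mol.
Photon energy: hc/λ = 6.826e-19 J; per mole, 4.111e5 J mol⁻¹.
Energy required: 2.499e-5 × 4.111e5 = 10 J.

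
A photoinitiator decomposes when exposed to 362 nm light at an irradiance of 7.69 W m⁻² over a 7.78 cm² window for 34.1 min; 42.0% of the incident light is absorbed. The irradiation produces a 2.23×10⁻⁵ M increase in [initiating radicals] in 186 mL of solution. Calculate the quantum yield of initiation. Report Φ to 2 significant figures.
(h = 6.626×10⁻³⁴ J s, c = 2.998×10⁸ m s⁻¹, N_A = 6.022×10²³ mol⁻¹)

Φ = 0.27

Product: (2.23×10⁻⁵ M)(0.186 L) = 4.148×10⁻⁶ mol.
Photon energy at 362 nm: hc/λ = (6.626×10⁻³⁴)(2.998×10⁸)/(362×10⁻⁹) = 5.487×10⁻¹⁹ J.
Energy delivered: (7.69 W m⁻²)(7.78×10⁻⁴ m²)(2046 s) = 12.24 J.
Photons incident: 12.24 / 5.487×10⁻¹⁹ = 2.231×10¹⁹, i.e. 2.231×10¹⁹/6.022×10²³ = 3.705×10⁻⁵ mol.
Photons absorbed: 0.420 × 3.705×10⁻⁵ = 1.556×10⁻⁵ mol.
Φ = 4.148×10⁻⁶ mol / 1.556×10⁻⁵ mol photons = 0.27.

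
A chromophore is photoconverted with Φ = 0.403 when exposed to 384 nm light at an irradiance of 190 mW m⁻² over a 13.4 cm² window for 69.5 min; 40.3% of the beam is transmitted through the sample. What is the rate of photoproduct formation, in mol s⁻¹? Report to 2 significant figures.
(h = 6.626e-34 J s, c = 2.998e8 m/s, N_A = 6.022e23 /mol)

Photon energy at 384 nm: hc/λ = (6.626e-34)(2.998e8)/(384e-9) = 5.173e-19 J.
Energy delivered: (190 mW m⁻²)(13.4e-4 m²)(4170 s) = 1.062 J.
Photons incident: 1.062 / 5.173e-19 = 2.053e18, i.e. 2.053e18/6.022e23 = 3.409e-6 mol.
Fraction absorbed: 1 − 40.3/100 = 0.5970.
Photons absorbed: 0.5970 × 3.409e-6 = 2.035e-6 mol.
Product formed: 0.403 × 2.035e-6 = 8.201e-7 mol.
Rate: 8.201e-7 / 4170 s = 2.0e-10 mol s⁻¹.

2.0e-10 mol s⁻¹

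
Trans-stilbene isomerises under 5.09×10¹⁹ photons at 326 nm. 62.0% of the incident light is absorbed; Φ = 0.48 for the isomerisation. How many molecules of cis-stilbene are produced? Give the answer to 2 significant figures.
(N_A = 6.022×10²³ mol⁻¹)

Moles of photons: 5.09×10¹⁹ / 6.022×10²³ = 8.452×10⁻⁵ mol.
Photons absorbed: 0.620 × 8.452×10⁻⁵ = 5.240×10⁻⁵ mol.
Product: Φ × n_abs = 0.48 × 5.240×10⁻⁵ = 2.515×10⁻⁵ mol.
As a count: 2.515×10⁻⁵ × 6.022×10²³ = 1.5×10¹⁹.

1.5×10¹⁹ molecules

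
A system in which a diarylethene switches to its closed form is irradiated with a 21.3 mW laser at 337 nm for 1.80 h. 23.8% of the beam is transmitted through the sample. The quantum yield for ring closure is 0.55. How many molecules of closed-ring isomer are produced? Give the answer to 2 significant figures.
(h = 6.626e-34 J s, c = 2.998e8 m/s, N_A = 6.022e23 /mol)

Photon energy at 337 nm: hc/λ = (6.626e-34)(2.998e8)/(337e-9) = 5.895e-19 J.
Energy delivered: (21.3 mW)(6480 s) = 138.0 J.
Photons incident: 138.0 / 5.895e-19 = 2.341e20, i.e. 2.341e20/6.022e23 = 3.887e-4 mol.
Fraction absorbed: 1 − 23.8/100 = 0.7620.
Photons absorbed: 0.7620 × 3.887e-4 = 2.962e-4 mol.
Product: Φ × n_abs = 0.55 × 2.962e-4 = 1.629e-4 mol.
As a count: 1.629e-4 × 6.022e23 = 9.8e19.

9.8e19 molecules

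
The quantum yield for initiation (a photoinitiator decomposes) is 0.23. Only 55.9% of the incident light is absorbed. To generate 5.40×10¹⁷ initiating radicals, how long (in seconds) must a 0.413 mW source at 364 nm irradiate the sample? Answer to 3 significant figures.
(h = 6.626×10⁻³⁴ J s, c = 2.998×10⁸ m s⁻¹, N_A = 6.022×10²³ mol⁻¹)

t ≈ 5550 s

Product: 5.40×10¹⁷ / 6.022×10²³ = 8.967×10⁻⁷ mol.
Photons that must be absorbed: 8.967×10⁻⁷ / 0.23 = 3.899×10⁻⁶ mol.
Incident photons needed: 3.899×10⁻⁶ / 0.559 = 6.975×10⁻⁶ mol.
Photon energy: hc/λ = 5.457×10⁻¹⁹ J; per mole, 3.286×10⁵ J mol⁻¹.
Energy required: 6.975×10⁻⁶ × 3.286×10⁵ = 2.292 J.
Time: 2.292 J / 0.000413 W = 5550 s.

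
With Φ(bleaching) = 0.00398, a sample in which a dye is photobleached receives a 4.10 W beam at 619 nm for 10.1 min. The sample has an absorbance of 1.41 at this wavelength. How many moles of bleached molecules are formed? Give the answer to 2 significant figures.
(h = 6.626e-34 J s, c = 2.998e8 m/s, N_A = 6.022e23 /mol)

4.9e-5 mol

Photon energy at 619 nm: hc/λ = (6.626e-34)(2.998e8)/(619e-9) = 3.209e-19 J.
Energy delivered: (4.10 W)(606 s) = 2485 J.
Photons incident: 2485 / 3.209e-19 = 7.744e21, i.e. 7.744e21/6.022e23 = 0.01286 mol.
Fraction absorbed: 1 − 10^(−1.41) = 0.9611.
Photons absorbed: 0.9611 × 0.01286 = 0.01236 mol.
Product: Φ × n_abs = 0.00398 × 0.01236 = 4.919e-5 mol.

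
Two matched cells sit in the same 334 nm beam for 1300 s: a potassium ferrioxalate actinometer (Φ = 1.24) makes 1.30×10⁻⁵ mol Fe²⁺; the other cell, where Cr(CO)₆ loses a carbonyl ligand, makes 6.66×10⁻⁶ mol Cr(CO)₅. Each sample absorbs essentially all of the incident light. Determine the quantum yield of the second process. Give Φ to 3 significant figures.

Photons absorbed by the actinometer: 1.30×10⁻⁵ / 1.24 = 1.048×10⁻⁵ mol.
Φ(unknown) = 6.66×10⁻⁶ / 1.048×10⁻⁵ = 0.635.

Φ = 0.635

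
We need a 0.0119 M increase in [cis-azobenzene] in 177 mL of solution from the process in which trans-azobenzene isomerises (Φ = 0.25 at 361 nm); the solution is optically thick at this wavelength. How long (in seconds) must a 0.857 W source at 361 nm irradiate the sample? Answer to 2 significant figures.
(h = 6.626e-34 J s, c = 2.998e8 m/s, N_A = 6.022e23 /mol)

Product: (0.0119 M)(0.177 L) = 0.002106 mol.
Photons that must be absorbed: 0.002106 / 0.25 = 0.008424 mol.
Photon energy: hc/λ = 5.503e-19 J; per mole, 3.314e5 J mol⁻¹.
Energy required: 0.008424 × 3.314e5 = 2792 J.
Time: 2792 J / 0.857 W = 3300 s.

t ≈ 3300 s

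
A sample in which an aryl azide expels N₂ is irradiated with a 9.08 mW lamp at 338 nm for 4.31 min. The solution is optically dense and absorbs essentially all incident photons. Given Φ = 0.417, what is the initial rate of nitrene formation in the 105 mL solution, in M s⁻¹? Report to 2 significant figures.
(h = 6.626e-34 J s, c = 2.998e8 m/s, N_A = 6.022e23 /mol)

1.0e-7 M s⁻¹

Photon energy at 338 nm: hc/λ = (6.626e-34)(2.998e8)/(338e-9) = 5.877e-19 J.
Energy delivered: (9.08 mW)(258.6 s) = 2.348 J.
Photons incident: 2.348 / 5.877e-19 = 3.995e18, i.e. 3.995e18/6.022e23 = 6.634e-6 mol.
Product formed: 0.417 × 6.634e-6 = 2.766e-6 mol.
Rate: 2.766e-6 mol / (258.6 s × 0.105 L) = 1.0e-7 M s⁻¹.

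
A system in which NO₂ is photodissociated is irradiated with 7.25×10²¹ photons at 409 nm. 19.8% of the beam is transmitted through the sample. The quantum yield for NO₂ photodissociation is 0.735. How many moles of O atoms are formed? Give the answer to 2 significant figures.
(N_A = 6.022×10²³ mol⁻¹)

Moles of photons: 7.25×10²¹ / 6.022×10²³ = 0.01204 mol.
Fraction absorbed: 1 − 19.8/100 = 0.8020.
Photons absorbed: 0.8020 × 0.01204 = 0.009656 mol.
Product: Φ × n_abs = 0.735 × 0.009656 = 0.007097 mol.

0.0071 mol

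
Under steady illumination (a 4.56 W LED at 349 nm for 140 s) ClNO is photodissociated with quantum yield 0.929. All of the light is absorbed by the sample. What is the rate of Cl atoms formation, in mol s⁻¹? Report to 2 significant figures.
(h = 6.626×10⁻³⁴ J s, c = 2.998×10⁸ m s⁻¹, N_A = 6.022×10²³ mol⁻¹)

1.2×10⁻⁵ mol s⁻¹

Photon energy at 349 nm: hc/λ = (6.626×10⁻³⁴)(2.998×10⁸)/(349×10⁻⁹) = 5.692×10⁻¹⁹ J.
Energy delivered: (4.56 W)(140 s) = 638.4 J.
Photons incident: 638.4 / 5.692×10⁻¹⁹ = 1.122×10²¹, i.e. 1.122×10²¹/6.022×10²³ = 0.001863 mol.
Product formed: 0.929 × 0.001863 = 0.001731 mol.
Rate: 0.001731 / 140 s = 1.2×10⁻⁵ mol s⁻¹.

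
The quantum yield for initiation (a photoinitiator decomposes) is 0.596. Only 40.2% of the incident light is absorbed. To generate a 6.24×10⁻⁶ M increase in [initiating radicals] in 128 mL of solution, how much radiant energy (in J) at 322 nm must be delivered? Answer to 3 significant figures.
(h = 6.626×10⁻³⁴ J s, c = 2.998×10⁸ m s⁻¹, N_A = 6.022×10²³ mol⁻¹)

Product: (6.24×10⁻⁶ M)(0.128 L) = 7.987×10⁻⁷ mol.
Photons that must be absorbed: 7.987×10⁻⁷ / 0.596 = 1.340×10⁻⁶ mol.
Incident photons needed: 1.340×10⁻⁶ / 0.402 = 3.333×10⁻⁶ mol.
Photon energy: hc/λ = 6.169×10⁻¹⁹ J; per mole, 3.715×10⁵ J mol⁻¹.
Energy required: 3.333×10⁻⁶ × 3.715×10⁵ = 1.24 J.

1.24 J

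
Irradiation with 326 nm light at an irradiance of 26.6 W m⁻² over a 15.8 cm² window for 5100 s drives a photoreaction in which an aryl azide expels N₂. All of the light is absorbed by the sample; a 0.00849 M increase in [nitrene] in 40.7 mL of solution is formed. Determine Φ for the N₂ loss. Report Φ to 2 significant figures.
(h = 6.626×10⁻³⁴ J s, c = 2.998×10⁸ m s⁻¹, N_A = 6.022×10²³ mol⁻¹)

Product: (0.00849 M)(0.0407 L) = 3.455×10⁻⁴ mol.
Photon energy at 326 nm: hc/λ = (6.626×10⁻³⁴)(2.998×10⁸)/(326×10⁻⁹) = 6.093×10⁻¹⁹ J.
Energy delivered: (26.6 W m⁻²)(15.8×10⁻⁴ m²)(5100 s) = 214.3 J.
Photons incident: 214.3 / 6.093×10⁻¹⁹ = 3.517×10²⁰, i.e. 3.517×10²⁰/6.022×10²³ = 5.840×10⁻⁴ mol.
Φ = 3.455×10⁻⁴ mol / 5.840×10⁻⁴ mol photons = 0.59.

Φ = 0.59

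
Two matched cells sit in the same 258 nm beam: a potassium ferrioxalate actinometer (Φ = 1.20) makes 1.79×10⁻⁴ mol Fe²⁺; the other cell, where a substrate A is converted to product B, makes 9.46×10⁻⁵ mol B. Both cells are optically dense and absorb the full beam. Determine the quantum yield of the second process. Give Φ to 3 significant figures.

Photons absorbed by the actinometer: 1.79×10⁻⁴ / 1.20 = 1.492×10⁻⁴ mol.
Φ(unknown) = 9.46×10⁻⁵ / 1.492×10⁻⁴ = 0.634.

Φ = 0.634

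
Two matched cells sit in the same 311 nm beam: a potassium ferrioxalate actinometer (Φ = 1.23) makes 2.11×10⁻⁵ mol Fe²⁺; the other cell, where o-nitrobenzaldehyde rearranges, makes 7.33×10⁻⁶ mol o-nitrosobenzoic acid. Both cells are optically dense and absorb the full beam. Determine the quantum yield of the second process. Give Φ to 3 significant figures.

Photons absorbed by the actinometer: 2.11×10⁻⁵ / 1.23 = 1.715×10⁻⁵ mol.
Φ(unknown) = 7.33×10⁻⁶ / 1.715×10⁻⁵ = 0.427.

Φ = 0.427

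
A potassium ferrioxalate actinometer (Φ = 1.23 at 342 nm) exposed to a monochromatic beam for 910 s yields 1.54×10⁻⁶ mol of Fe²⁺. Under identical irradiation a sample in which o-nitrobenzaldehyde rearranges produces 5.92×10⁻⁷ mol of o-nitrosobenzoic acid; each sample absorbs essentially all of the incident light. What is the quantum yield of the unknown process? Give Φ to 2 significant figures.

Photons absorbed by the actinometer: 1.54×10⁻⁶ / 1.23 = 1.252×10⁻⁶ mol.
Φ(unknown) = 5.92×10⁻⁷ / 1.252×10⁻⁶ = 0.47.

Φ = 0.47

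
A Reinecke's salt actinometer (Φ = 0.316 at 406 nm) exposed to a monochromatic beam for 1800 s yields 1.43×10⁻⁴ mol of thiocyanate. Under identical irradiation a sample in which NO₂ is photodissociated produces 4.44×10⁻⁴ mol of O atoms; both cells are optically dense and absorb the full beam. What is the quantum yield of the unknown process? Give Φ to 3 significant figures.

Φ = 0.981

Photons absorbed by the actinometer: 1.43×10⁻⁴ / 0.316 = 4.525×10⁻⁴ mol.
Φ(unknown) = 4.44×10⁻⁴ / 4.525×10⁻⁴ = 0.981.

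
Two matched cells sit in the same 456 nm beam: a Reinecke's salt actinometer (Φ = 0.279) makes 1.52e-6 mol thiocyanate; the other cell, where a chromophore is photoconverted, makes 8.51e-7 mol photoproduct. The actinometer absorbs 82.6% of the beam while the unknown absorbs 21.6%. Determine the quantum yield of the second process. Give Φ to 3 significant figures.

Φ = 0.597

Photons absorbed by the actinometer: 1.52e-6 / 0.279 = 5.448e-6 mol.
Incident flux: 5.448e-6 / 0.826 = 6.596e-6 einstein.
Absorbed by unknown: 0.216 × 6.596e-6 = 1.425e-6 mol.
Φ(unknown) = 8.51e-7 / 1.425e-6 = 0.597.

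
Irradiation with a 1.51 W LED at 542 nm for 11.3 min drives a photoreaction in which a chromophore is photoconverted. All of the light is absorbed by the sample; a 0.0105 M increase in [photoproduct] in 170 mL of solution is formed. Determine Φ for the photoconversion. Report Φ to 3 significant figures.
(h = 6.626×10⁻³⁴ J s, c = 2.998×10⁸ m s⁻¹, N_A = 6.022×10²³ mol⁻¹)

Product: (0.0105 M)(0.17 L) = 0.001785 mol.
Photon energy at 542 nm: hc/λ = (6.626×10⁻³⁴)(2.998×10⁸)/(542×10⁻⁹) = 3.665×10⁻¹⁹ J.
Energy delivered: (1.51 W)(678 s) = 1024 J.
Photons incident: 1024 / 3.665×10⁻¹⁹ = 2.794×10²¹, i.e. 2.794×10²¹/6.022×10²³ = 0.004640 mol.
Φ = 0.001785 mol / 0.004640 mol photons = 0.385.

Φ = 0.385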